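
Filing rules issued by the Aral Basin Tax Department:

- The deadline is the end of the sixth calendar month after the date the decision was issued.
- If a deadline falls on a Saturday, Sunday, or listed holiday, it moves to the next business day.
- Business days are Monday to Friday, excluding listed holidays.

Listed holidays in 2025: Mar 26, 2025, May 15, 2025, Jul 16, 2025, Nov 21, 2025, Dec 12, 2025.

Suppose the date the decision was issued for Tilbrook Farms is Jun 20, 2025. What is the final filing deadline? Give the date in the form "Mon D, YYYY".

6 months after Jun 20, 2025 is December 2025; that month ends on Dec 31, 2025.
Dec 31, 2025 falls on a Wednesday, which is a business day, so no adjustment is needed.
So the filing is due Dec 31, 2025.

Dec 31, 2025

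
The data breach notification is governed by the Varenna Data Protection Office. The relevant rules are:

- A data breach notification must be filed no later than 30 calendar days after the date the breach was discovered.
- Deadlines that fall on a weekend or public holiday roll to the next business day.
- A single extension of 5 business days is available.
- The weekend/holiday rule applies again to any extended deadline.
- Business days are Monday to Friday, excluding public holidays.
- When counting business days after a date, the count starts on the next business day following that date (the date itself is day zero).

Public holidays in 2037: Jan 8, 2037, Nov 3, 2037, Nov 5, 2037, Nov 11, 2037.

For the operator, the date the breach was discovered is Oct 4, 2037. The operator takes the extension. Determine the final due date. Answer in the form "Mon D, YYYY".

From Oct 4, 2037, 30 calendar days later is Nov 3, 2037.
Because Nov 3, 2037 is a listed holiday, the deadline becomes Nov 4, 2037 (Wednesday).
The 5-business-day extension runs from Nov 4, 2037 to Nov 13, 2037.
Nov 13, 2037 falls on a Friday, which is a business day, so no adjustment is needed.
So the filing is due Nov 13, 2037.

Nov 13, 2037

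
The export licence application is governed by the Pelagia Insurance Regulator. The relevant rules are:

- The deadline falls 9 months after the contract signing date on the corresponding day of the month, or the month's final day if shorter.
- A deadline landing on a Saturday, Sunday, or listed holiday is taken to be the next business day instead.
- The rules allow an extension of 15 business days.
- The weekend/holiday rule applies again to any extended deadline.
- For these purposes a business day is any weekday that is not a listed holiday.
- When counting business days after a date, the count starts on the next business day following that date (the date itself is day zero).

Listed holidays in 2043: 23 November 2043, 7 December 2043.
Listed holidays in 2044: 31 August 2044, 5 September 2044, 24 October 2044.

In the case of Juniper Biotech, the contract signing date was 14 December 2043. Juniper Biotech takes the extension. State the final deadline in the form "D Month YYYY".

5 October 2044

9 months after 14 December 2043, on the same day of the month, is 14 September 2044.
14 September 2044 (Wednesday) is already a business day.
Applying the 15-business-day extension: 15 business days after 14 September 2044 is 5 October 2044.
5 October 2044 is a Wednesday and not a listed holiday, so it stands.
Final deadline: 5 October 2044.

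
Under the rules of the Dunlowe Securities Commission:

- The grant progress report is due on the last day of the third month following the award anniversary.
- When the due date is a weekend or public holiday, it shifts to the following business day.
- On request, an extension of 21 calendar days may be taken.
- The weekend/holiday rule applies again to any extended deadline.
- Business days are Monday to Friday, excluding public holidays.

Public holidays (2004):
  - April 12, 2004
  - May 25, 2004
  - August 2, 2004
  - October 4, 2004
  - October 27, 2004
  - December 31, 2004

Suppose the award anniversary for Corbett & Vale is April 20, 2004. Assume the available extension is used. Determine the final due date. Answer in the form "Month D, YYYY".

August 24, 2004

The third month after April 20, 2004 is July 2004, whose last day is July 31, 2004.
Because July 31, 2004 is a Saturday, the deadline becomes August 3, 2004 (Tuesday).
With the 21-day extension, August 3, 2004 becomes August 24, 2004.
August 24, 2004 (Tuesday) is already a business day.
Final deadline: August 24, 2004.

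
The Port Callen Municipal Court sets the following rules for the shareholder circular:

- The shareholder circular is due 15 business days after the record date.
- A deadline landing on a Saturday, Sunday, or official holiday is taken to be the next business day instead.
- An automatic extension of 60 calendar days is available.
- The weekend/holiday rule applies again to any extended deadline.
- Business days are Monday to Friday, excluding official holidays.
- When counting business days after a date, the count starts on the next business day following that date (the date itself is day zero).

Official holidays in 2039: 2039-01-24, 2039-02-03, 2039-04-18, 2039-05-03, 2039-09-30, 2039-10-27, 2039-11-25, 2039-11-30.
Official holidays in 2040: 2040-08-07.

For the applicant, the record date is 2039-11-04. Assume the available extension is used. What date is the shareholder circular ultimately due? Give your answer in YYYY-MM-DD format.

2040-01-27

Counting 15 business days after 2039-11-04 (skipping weekends and listed holidays) reaches 2039-11-28.
2039-11-28 falls on a Monday, which is a business day, so no adjustment is needed.
With the 60-day extension, 2039-11-28 becomes 2040-01-27.
2040-01-27 is a Friday and not a listed holiday, so it stands.
Final deadline: 2040-01-27.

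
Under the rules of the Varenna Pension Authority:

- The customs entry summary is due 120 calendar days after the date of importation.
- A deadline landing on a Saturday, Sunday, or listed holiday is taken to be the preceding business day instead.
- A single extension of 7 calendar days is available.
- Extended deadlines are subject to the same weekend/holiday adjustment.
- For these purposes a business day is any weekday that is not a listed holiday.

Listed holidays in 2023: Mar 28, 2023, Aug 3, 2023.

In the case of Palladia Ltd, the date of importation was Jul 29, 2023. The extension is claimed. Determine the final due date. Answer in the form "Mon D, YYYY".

Dec 1, 2023

Trigger date Jul 29, 2023 + 120 calendar days = Nov 26, 2023.
Nov 26, 2023 is a Sunday; the preceding business day is Nov 24, 2023 (Friday).
The 7-calendar-day extension moves the deadline from Nov 24, 2023 to Dec 1, 2023.
Dec 1, 2023 falls on a Friday, which is a business day, so no adjustment is needed.
So the filing is due Dec 1, 2023.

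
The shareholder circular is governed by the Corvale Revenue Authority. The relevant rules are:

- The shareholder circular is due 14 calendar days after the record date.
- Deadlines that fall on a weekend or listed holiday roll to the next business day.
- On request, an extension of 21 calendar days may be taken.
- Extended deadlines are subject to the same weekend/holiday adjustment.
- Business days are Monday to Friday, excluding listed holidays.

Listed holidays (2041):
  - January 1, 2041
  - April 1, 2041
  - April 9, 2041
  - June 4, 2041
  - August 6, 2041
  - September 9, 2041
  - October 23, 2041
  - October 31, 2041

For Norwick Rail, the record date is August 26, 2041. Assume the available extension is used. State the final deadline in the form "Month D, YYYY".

October 1, 2041

From August 26, 2041, 14 calendar days later is September 9, 2041.
September 9, 2041 is a listed holiday; the next business day is September 10, 2041 (Tuesday).
The 21-calendar-day extension moves the deadline from September 10, 2041 to October 1, 2041.
Since October 1, 2041 is a Tuesday and not a holiday, the date is unchanged.
Final deadline: October 1, 2041.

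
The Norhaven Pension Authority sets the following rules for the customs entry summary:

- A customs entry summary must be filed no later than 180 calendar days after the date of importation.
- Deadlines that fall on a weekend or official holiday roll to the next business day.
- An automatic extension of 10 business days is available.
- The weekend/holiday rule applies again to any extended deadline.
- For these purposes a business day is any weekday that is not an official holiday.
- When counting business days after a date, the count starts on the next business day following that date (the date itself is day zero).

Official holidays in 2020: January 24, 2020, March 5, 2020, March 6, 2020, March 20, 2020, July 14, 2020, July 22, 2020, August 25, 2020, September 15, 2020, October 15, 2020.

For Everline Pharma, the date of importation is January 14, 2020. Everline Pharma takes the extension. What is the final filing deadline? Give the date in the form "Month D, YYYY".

July 29, 2020

From January 14, 2020, 180 calendar days later is July 12, 2020.
July 12, 2020 is a Sunday; the next business day is July 13, 2020 (Monday).
Applying the 10-business-day extension: 10 business days after July 13, 2020 is July 29, 2020.
July 29, 2020 is a Wednesday and not a listed holiday, so it stands.
Final deadline: July 29, 2020.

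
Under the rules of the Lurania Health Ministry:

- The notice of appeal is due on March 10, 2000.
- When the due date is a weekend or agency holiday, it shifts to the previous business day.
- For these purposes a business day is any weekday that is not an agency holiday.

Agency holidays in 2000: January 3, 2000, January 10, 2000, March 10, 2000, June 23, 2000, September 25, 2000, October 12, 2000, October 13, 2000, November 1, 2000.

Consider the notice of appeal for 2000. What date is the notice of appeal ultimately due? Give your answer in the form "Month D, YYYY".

March 9, 2000

Start from the fixed due date, March 10, 2000.
March 10, 2000 is a listed holiday; the preceding business day is March 9, 2000 (Thursday).
Deadline: March 9, 2000.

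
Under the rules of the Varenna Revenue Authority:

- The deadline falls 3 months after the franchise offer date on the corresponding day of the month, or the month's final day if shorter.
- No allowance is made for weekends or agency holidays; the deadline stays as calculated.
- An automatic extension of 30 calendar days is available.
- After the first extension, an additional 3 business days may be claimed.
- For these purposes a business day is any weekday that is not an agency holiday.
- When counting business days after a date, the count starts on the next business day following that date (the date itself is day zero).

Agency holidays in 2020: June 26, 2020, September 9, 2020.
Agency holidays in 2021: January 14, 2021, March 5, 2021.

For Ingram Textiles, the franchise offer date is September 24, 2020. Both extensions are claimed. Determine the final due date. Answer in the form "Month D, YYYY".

January 27, 2021

3 months after September 24, 2020, on the same day of the month, is December 24, 2020.
December 24, 2020 falls on a Thursday. The rules make no weekend/holiday allowance, so it remains December 24, 2020.
Applying the 30-calendar-day extension: December 24, 2020 + 30 days = January 23, 2021.
January 23, 2021 is a Saturday; no weekend or holiday adjustment applies.
The 3-business-day extension runs from January 23, 2021 to January 27, 2021.
January 27, 2021 falls on a Wednesday. The rules make no weekend/holiday allowance, so it remains January 27, 2021.
So the filing is due January 27, 2021.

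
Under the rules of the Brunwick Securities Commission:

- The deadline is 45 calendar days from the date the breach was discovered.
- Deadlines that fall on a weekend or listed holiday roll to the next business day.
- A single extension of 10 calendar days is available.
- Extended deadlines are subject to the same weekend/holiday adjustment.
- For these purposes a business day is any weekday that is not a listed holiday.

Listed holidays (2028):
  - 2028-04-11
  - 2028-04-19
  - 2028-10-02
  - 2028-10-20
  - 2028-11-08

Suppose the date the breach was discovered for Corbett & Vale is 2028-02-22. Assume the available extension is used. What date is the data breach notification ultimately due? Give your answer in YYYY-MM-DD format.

2028-04-17

45 calendar days after 2028-02-22 is 2028-04-07.
2028-04-07 (Friday) is already a business day.
Add the 10 calendar-day extension to 2028-04-07: 2028-04-17.
2028-04-17 (Monday) is already a business day.
So the filing is due 2028-04-17.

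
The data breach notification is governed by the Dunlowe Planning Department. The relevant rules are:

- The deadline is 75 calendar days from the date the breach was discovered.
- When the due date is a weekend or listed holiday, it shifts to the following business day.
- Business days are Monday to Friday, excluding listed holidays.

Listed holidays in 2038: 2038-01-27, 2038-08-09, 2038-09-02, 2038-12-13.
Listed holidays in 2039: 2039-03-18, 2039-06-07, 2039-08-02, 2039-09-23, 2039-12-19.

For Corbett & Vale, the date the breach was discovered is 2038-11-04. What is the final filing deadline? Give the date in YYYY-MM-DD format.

2039-01-18

Trigger date 2038-11-04 + 75 calendar days = 2039-01-18.
2039-01-18 (Tuesday) is already a business day.
Final deadline: 2039-01-18.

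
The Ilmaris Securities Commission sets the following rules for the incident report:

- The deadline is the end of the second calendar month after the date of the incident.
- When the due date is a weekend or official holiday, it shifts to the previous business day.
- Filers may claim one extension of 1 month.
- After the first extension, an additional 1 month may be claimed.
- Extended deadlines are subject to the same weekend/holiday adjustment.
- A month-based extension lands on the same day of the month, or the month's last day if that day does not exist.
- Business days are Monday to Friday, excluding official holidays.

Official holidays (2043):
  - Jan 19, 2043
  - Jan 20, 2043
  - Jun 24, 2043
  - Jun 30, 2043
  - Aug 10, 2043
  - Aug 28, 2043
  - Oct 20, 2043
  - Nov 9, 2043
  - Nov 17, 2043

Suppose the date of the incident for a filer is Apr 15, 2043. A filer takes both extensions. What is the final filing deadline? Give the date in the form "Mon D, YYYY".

2 months after Apr 15, 2043 is June 2043; that month ends on Jun 30, 2043.
Jun 30, 2043 falls on a listed holiday. Rolling to the preceding business day gives Jun 29, 2043, a Monday.
Applying the 1 month extension: 1 month after Jun 29, 2043 is Jul 29, 2043.
Jul 29, 2043 falls on a Wednesday, which is a business day, so no adjustment is needed.
Applying the 1 month extension: 1 month after Jul 29, 2043 is Aug 29, 2043.
Aug 29, 2043 is a Saturday; the preceding business day is Aug 27, 2043 (Thursday).
Final deadline: Aug 27, 2043.

Aug 27, 2043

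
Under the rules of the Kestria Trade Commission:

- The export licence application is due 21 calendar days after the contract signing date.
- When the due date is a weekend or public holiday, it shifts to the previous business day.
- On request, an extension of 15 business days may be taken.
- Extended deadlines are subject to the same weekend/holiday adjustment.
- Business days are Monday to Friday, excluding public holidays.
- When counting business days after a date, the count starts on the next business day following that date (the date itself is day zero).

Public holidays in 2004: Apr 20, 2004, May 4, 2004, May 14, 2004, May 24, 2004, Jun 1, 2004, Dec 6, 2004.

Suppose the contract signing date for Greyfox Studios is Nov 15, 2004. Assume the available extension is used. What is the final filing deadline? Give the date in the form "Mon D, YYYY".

From Nov 15, 2004, 21 calendar days later is Dec 6, 2004.
Dec 6, 2004 is a listed holiday; the preceding business day is Dec 3, 2004 (Friday).
Counting 15 further business days from Dec 3, 2004 reaches Dec 27, 2004.
Dec 27, 2004 is a Monday and not a listed holiday, so it stands.
So the filing is due Dec 27, 2004.

Dec 27, 2004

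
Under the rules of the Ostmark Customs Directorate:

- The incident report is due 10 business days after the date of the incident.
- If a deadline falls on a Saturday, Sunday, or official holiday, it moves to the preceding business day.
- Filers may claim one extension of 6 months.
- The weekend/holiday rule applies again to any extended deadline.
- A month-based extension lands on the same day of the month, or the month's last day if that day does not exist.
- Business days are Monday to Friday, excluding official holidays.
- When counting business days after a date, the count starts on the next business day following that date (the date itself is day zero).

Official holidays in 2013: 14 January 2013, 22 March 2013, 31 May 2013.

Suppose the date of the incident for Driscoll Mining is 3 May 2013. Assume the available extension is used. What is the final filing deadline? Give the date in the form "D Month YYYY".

Starting the day after 3 May 2013 and counting 10 business days lands on 17 May 2013.
17 May 2013 (Friday) is already a business day.
The 6 months extension carries 17 May 2013 to 17 November 2013.
Because 17 November 2013 is a Sunday, the deadline becomes 15 November 2013 (Friday).
Deadline: 15 November 2013.

15 November 2013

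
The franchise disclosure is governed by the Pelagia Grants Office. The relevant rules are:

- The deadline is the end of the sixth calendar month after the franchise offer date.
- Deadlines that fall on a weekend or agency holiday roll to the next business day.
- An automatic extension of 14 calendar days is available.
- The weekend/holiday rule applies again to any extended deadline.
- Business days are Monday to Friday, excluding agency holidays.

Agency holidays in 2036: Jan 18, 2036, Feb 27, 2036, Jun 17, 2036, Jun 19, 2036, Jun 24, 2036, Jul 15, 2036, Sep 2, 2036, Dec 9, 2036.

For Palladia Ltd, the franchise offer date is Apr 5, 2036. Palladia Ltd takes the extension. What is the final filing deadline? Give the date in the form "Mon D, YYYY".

6 months after Apr 5, 2036 falls in October 2036; the last day of that month is Oct 31, 2036.
Oct 31, 2036 falls on a Friday, which is a business day, so no adjustment is needed.
The 14-calendar-day extension moves the deadline from Oct 31, 2036 to Nov 14, 2036.
Nov 14, 2036 (Friday) is already a business day.
So the filing is due Nov 14, 2036.

Nov 14, 2036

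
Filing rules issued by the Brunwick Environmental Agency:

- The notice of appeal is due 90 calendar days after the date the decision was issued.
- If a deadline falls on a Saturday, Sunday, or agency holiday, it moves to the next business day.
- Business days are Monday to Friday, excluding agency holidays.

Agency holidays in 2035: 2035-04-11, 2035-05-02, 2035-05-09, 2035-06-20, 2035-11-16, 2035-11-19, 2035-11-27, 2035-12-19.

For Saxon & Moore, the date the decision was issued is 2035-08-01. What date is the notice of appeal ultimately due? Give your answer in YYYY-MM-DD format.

From 2035-08-01, 90 calendar days later is 2035-10-30.
2035-10-30 is a Tuesday and not a listed holiday, so it stands.
Deadline: 2035-10-30.

2035-10-30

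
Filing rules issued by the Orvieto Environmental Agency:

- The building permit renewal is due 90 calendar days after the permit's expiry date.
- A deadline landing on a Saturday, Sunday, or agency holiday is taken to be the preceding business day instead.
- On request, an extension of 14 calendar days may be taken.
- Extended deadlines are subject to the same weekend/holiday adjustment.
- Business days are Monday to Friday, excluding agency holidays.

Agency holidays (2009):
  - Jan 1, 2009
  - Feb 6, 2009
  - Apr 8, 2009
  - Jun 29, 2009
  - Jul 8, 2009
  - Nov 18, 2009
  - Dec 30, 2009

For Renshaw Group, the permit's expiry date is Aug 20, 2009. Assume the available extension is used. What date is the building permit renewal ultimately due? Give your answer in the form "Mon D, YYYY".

From Aug 20, 2009, 90 calendar days later is Nov 18, 2009.
Nov 18, 2009 is a listed holiday; the preceding business day is Nov 17, 2009 (Tuesday).
Add the 14 calendar-day extension to Nov 17, 2009: Dec 1, 2009.
Dec 1, 2009 is a Tuesday and not a listed holiday, so it stands.
So the filing is due Dec 1, 2009.

Dec 1, 2009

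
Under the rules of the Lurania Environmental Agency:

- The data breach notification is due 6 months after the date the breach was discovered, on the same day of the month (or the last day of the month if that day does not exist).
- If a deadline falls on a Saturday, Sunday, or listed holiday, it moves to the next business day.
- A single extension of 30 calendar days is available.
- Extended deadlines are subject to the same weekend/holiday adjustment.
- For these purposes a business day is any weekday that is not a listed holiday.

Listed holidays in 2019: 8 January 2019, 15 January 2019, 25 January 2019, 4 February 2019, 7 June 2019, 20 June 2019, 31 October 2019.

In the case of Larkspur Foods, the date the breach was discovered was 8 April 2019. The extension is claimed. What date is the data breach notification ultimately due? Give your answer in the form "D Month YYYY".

6 months from 8 April 2019 is 8 October 2019.
8 October 2019 (Tuesday) is already a business day.
The 30-calendar-day extension moves the deadline from 8 October 2019 to 7 November 2019.
7 November 2019 (Thursday) is already a business day.
Final deadline: 7 November 2019.

7 November 2019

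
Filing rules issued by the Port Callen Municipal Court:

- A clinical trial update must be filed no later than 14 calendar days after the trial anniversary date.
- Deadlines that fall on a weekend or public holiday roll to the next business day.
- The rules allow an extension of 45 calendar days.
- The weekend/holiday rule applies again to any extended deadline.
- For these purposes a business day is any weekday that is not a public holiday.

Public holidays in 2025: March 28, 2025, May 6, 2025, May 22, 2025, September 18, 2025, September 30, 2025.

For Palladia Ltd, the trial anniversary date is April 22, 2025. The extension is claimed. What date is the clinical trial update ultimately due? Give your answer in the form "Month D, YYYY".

June 23, 2025

Adding 14 calendar days to April 22, 2025 gives May 6, 2025.
May 6, 2025 is a listed holiday; the next business day is May 7, 2025 (Wednesday).
With the 45-day extension, May 7, 2025 becomes June 21, 2025.
June 21, 2025 is a Saturday, so it moves to the next business day, June 23, 2025 (Monday).
The final due date is June 23, 2025.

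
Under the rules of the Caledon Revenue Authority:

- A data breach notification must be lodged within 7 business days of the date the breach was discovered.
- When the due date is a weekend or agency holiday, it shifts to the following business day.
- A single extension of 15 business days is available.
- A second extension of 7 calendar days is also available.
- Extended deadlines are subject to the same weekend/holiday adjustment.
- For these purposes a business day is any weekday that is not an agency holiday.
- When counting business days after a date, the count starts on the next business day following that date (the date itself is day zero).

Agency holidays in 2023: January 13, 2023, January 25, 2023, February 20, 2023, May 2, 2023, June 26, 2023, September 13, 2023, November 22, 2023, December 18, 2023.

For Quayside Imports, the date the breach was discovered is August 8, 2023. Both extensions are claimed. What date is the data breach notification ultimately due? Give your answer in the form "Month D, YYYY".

Starting the day after August 8, 2023 and counting 7 business days lands on August 17, 2023.
August 17, 2023 is a Thursday and not a listed holiday, so it stands.
Applying the 15-business-day extension: 15 business days after August 17, 2023 is September 7, 2023.
September 7, 2023 is a Thursday and not a listed holiday, so it stands.
The 7-calendar-day extension moves the deadline from September 7, 2023 to September 14, 2023.
September 14, 2023 (Thursday) is already a business day.
The final due date is September 14, 2023.

September 14, 2023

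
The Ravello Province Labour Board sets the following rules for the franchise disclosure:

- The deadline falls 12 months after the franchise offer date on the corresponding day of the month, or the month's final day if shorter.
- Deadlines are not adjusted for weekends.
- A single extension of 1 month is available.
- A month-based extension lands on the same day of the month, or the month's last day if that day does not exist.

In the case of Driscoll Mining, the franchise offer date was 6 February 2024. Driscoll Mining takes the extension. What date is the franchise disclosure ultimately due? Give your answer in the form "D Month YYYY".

6 March 2025

12 months after 6 February 2024, on the same day of the month, is 6 February 2025.
No adjustment is made for weekends or holidays, so 6 February 2025 stands.
Add 1 month to 6 February 2025: 6 March 2025.
No adjustment is made for weekends or holidays, so 6 March 2025 stands.
So the filing is due 6 March 2025.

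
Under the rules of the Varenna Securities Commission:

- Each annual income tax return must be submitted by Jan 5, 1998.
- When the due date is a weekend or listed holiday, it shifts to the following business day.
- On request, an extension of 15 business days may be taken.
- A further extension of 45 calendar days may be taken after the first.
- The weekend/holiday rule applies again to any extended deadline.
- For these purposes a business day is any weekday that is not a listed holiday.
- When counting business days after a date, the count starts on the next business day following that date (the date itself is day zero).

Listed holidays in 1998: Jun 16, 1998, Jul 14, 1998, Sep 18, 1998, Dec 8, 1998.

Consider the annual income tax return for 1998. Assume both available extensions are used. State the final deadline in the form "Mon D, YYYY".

Mar 12, 1998

Start from the fixed due date, Jan 5, 1998.
Jan 5, 1998 is a Monday and not a listed holiday, so it stands.
Applying the 15-business-day extension: 15 business days after Jan 5, 1998 is Jan 26, 1998.
Jan 26, 1998 is a Monday and not a listed holiday, so it stands.
With the 45-day extension, Jan 26, 1998 becomes Mar 12, 1998.
Since Mar 12, 1998 is a Thursday and not a holiday, the date is unchanged.
The final due date is Mar 12, 1998.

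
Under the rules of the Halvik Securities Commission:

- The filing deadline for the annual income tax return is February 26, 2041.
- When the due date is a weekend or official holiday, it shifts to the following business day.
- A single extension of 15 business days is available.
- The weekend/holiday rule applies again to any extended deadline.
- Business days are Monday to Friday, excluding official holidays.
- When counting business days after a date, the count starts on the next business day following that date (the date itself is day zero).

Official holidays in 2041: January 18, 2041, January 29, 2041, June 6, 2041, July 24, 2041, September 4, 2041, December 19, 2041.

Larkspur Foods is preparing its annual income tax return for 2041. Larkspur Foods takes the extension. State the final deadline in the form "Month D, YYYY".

March 19, 2041

The stated deadline is February 26, 2041.
February 26, 2041 falls on a Tuesday, which is a business day, so no adjustment is needed.
Applying the 15-business-day extension: 15 business days after February 26, 2041 is March 19, 2041.
March 19, 2041 is a Tuesday and not a listed holiday, so it stands.
Final deadline: March 19, 2041.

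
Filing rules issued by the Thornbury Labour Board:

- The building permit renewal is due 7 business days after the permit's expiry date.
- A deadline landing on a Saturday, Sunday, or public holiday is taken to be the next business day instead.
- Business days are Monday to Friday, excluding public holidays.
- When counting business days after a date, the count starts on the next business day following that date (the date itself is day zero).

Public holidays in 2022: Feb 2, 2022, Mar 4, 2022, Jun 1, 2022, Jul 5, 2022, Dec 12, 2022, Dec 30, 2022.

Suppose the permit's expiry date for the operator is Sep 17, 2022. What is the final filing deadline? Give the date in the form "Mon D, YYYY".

Sep 27, 2022

Counting 7 business days after Sep 17, 2022 (skipping weekends and listed holidays) reaches Sep 27, 2022.
Since Sep 27, 2022 is a Tuesday and not a holiday, the date is unchanged.
Final deadline: Sep 27, 2022.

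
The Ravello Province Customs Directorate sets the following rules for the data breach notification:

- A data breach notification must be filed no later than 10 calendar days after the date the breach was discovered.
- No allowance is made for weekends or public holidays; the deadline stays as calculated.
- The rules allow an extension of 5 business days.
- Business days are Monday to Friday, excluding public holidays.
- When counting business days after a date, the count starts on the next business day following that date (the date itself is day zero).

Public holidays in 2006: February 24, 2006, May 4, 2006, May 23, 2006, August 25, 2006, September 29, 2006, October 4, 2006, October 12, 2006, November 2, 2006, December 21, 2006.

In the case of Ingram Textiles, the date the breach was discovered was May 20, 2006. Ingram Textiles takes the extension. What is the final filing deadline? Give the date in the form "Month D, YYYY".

June 6, 2006

10 calendar days after May 20, 2006 is May 30, 2006.
No adjustment is made for weekends or holidays, so May 30, 2006 stands.
Applying the 5-business-day extension: 5 business days after May 30, 2006 is June 6, 2006.
June 6, 2006 is a Tuesday; no weekend or holiday adjustment applies.
Final deadline: June 6, 2006.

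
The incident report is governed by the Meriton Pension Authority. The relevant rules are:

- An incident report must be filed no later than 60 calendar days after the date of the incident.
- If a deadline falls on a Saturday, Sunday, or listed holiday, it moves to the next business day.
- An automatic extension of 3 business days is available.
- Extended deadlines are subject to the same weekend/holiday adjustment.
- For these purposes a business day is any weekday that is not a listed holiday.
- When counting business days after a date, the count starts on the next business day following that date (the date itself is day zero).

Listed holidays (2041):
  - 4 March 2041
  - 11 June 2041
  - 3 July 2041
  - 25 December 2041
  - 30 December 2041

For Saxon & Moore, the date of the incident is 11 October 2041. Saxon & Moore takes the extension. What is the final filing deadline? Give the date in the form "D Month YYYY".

13 December 2041

60 calendar days after 11 October 2041 is 10 December 2041.
10 December 2041 is a Tuesday and not a listed holiday, so it stands.
Applying the 3-business-day extension: 3 business days after 10 December 2041 is 13 December 2041.
13 December 2041 falls on a Friday, which is a business day, so no adjustment is needed.
Final deadline: 13 December 2041.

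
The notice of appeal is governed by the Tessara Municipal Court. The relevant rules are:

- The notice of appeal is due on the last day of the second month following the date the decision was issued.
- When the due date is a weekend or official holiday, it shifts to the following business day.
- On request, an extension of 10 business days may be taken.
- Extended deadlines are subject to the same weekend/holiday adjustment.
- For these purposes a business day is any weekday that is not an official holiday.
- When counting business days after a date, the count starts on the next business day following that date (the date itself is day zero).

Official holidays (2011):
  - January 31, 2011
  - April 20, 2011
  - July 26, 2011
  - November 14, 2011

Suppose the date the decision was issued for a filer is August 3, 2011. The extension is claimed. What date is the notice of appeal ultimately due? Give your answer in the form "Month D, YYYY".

November 15, 2011

2 months after August 3, 2011 is October 2011; that month ends on October 31, 2011.
October 31, 2011 falls on a Monday, which is a business day, so no adjustment is needed.
Counting 10 further business days from October 31, 2011 reaches November 15, 2011.
November 15, 2011 falls on a Tuesday, which is a business day, so no adjustment is needed.
So the filing is due November 15, 2011.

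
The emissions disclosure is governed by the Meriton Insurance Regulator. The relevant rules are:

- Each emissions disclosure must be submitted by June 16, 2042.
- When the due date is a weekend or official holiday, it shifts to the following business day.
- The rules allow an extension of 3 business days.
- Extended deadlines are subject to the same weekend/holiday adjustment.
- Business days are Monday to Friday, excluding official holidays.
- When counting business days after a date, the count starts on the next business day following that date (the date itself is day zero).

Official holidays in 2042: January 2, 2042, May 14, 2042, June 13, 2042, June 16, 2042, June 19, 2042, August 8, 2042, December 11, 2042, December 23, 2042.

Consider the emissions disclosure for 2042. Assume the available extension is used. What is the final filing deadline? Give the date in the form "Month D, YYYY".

The stated deadline is June 16, 2042.
June 16, 2042 falls on a listed holiday. Rolling to the next business day gives June 17, 2042, a Tuesday.
The 3-business-day extension runs from June 17, 2042 to June 23, 2042.
June 23, 2042 (Monday) is already a business day.
The final due date is June 23, 2042.

June 23, 2042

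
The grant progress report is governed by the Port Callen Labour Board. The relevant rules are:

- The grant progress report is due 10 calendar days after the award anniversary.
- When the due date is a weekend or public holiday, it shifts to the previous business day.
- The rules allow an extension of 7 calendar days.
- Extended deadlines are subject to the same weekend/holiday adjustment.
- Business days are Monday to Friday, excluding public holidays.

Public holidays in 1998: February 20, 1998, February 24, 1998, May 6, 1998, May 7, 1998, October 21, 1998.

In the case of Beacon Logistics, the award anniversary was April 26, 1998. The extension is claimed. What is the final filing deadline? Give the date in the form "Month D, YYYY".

10 calendar days after April 26, 1998 is May 6, 1998.
May 6, 1998 is a listed holiday; the preceding business day is May 5, 1998 (Tuesday).
Applying the 7-calendar-day extension: May 5, 1998 + 7 days = May 12, 1998.
May 12, 1998 is a Tuesday and not a listed holiday, so it stands.
Deadline: May 12, 1998.

May 12, 1998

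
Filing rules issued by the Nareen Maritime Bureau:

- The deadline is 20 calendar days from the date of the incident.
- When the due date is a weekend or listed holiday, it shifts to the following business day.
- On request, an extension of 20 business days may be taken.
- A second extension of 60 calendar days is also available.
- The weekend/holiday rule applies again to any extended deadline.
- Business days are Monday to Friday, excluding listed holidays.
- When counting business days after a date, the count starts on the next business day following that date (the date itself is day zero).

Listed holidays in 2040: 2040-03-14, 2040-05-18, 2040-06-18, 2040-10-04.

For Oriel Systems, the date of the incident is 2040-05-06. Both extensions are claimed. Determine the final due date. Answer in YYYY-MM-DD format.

From 2040-05-06, 20 calendar days later is 2040-05-26.
2040-05-26 falls on a Saturday. Rolling to the next business day gives 2040-05-28, a Monday.
Counting 20 further business days from 2040-05-28 reaches 2040-06-26.
2040-06-26 is a Tuesday and not a listed holiday, so it stands.
With the 60-day extension, 2040-06-26 becomes 2040-08-25.
2040-08-25 falls on a Saturday. Rolling to the next business day gives 2040-08-27, a Monday.
Deadline: 2040-08-27.

2040-08-27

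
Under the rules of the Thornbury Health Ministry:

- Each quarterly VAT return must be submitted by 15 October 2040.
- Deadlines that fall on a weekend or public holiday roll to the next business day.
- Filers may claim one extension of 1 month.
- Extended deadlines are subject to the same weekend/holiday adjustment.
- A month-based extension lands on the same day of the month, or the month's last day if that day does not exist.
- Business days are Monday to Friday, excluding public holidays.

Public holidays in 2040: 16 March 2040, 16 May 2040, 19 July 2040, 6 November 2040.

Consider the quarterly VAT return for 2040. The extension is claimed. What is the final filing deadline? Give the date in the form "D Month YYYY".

The stated deadline is 15 October 2040.
15 October 2040 falls on a Monday, which is a business day, so no adjustment is needed.
Add 1 month to 15 October 2040: 15 November 2040.
15 November 2040 (Thursday) is already a business day.
Deadline: 15 November 2040.

15 November 2040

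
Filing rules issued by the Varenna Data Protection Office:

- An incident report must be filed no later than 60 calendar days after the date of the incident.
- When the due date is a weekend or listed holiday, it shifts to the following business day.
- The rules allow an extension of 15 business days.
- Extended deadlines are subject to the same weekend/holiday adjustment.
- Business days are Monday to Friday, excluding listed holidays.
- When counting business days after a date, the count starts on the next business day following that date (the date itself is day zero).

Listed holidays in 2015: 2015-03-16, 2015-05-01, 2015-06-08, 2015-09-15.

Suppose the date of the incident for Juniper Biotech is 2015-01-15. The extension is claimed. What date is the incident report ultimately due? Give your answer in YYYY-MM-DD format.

2015-04-07

60 calendar days after 2015-01-15 is 2015-03-16.
2015-03-16 is a listed holiday, so it moves to the next business day, 2015-03-17 (Tuesday).
The 15-business-day extension runs from 2015-03-17 to 2015-04-07.
2015-04-07 is a Tuesday and not a listed holiday, so it stands.
Final deadline: 2015-04-07.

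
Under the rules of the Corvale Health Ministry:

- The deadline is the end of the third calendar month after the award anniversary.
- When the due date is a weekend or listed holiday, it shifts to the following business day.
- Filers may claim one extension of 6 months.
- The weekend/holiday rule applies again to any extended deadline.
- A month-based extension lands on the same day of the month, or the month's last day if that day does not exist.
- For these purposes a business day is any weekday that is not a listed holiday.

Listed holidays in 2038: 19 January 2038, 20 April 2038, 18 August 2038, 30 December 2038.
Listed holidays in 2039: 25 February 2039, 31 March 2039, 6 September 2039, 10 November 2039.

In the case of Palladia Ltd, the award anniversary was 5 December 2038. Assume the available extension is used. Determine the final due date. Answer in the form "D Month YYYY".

3 months after 5 December 2038 falls in March 2039; the last day of that month is 31 March 2039.
Because 31 March 2039 is a listed holiday, the deadline becomes 1 April 2039 (Friday).
The 6 months extension carries 1 April 2039 to 1 October 2039.
1 October 2039 is a Saturday; the next business day is 3 October 2039 (Monday).
Deadline: 3 October 2039.

3 October 2039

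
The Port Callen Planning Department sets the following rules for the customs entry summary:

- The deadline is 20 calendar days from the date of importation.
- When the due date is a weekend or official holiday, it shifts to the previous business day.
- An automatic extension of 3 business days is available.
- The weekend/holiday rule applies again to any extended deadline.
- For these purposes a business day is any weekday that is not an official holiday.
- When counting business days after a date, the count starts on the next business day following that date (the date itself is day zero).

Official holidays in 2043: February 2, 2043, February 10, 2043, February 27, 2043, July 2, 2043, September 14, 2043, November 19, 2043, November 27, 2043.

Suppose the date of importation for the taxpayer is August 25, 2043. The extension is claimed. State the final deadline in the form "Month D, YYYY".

September 17, 2043

Trigger date August 25, 2043 + 20 calendar days = September 14, 2043.
September 14, 2043 falls on a listed holiday. Rolling to the preceding business day gives September 11, 2043, a Friday.
The 3-business-day extension runs from September 11, 2043 to September 17, 2043.
September 17, 2043 falls on a Thursday, which is a business day, so no adjustment is needed.
Deadline: September 17, 2043.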